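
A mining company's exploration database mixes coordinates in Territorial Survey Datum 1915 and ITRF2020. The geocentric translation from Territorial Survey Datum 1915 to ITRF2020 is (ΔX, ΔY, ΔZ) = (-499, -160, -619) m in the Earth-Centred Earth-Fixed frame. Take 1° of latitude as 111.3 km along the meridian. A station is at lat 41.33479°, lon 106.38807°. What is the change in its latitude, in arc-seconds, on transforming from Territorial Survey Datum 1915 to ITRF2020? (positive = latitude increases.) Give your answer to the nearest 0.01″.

sin φ = 0.660458, cos φ = 0.750863, sin λ = 0.959373, cos λ = -0.282142.
North component: ΔN = −sin φ cos λ·ΔX − sin φ sin λ·ΔY + cos φ·ΔZ = −(0.660458)(-0.282142)(-499) − (0.660458)(0.959373)(-160) + (0.750863)(-619) = -456.39 m.
1° of latitude spans 111300 m, so Δφ = -456.39 / 111300 × 3600 = -14.762″.

Δφ = -14.76″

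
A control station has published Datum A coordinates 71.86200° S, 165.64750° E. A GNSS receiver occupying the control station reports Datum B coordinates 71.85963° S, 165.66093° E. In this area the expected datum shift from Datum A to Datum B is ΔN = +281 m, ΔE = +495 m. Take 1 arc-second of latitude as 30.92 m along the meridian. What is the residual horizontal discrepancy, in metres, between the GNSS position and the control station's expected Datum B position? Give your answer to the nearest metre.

Observed coordinate differences: Δφ = +0.00237°, Δλ = +0.01343°.
Converting to metres (1° lat = 111312 m, cos φ = 0.311307): observed ΔN = 263.8 m, observed ΔE = 465.4 m.
Subtracting the expected shift leaves a residual of 263.8 − (281) = -17.2 m north and 465.4 − (495) = -29.6 m east.
Residual distance = √((-17.2)² + (-29.6)²) = 34.2 m.

34 m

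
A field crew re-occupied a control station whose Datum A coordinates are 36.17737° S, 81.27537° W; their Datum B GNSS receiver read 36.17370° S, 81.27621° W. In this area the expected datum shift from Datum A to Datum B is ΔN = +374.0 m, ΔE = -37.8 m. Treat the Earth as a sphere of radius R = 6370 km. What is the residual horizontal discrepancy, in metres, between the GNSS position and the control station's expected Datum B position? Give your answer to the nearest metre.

Observed coordinate differences: Δφ = +0.00367°, Δλ = -0.00084°.
Converting to metres (1° lat = 111177 m, cos φ = 0.807194): observed ΔN = 408.0 m, observed ΔE = -75.4 m.
Subtracting the expected shift leaves a residual of 408.0 − (374.0) = 34.0 m north and -75.4 − (-37.8) = -37.6 m east.
Residual distance = √(34.0² + (-37.6)²) = 50.7 m.

51 m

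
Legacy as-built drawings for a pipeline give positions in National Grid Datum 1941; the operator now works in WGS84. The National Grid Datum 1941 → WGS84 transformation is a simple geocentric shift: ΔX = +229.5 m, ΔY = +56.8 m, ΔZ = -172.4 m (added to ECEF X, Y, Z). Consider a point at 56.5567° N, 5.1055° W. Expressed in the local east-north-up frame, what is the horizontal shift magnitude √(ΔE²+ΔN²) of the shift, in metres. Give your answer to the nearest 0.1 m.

At φ = 56.5567°, λ = -5.1055°: sin φ = 0.834432, cos φ = 0.551112, sin λ = -0.088990, cos λ = 0.996033.
ΔE = −sin λ·ΔX + cos λ·ΔY = −(-0.088990)·(229.5) + (0.996033)·(56.8) = 77.00 m.
ΔN = −sin φ cos λ·ΔX − sin φ sin λ·ΔY + cos φ·ΔZ = −(0.834432)(0.996033)(229.5) − (0.834432)(-0.088990)(56.8) + (0.551112)(-172.4) = -281.54 m.
Horizontal magnitude = √(ΔE² + ΔN²) = √(77.00² + (-281.54)²) = 291.88 m.

291.9 m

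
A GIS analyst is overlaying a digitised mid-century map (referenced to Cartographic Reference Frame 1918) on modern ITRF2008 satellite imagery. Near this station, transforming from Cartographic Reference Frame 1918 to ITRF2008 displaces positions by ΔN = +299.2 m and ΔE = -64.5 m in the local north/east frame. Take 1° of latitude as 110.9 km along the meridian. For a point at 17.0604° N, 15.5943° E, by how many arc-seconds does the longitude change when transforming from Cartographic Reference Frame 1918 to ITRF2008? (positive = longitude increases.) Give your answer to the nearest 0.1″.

Δλ = -2.2″

At latitude 17.0604°, cos φ = 0.955996.
1° of longitude at this latitude = 110.9 × cos φ = 106.02 km, so Δλ = -64.5 / 106020.0 = -0.0006084° = -2.190″.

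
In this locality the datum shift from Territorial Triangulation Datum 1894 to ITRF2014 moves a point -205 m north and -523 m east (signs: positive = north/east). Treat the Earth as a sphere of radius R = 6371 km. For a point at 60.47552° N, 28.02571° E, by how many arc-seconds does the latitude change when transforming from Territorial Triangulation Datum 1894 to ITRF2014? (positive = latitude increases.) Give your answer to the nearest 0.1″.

On a sphere of radius R, 1 rad of latitude = R, so Δφ = ΔN / R = -205.0 / 6371000 = -3.2177e-05 rad = -6.637″.

Δφ = -6.6″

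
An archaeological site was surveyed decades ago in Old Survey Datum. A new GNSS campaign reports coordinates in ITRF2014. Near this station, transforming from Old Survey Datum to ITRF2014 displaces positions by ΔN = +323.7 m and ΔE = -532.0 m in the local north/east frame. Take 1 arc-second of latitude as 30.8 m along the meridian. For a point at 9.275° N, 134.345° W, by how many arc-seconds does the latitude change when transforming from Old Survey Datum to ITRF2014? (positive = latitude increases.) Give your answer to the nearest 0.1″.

1″ of latitude = 30.80 m, so Δφ = 323.7 / 30.80 = 10.510″.

Δφ = 10.5″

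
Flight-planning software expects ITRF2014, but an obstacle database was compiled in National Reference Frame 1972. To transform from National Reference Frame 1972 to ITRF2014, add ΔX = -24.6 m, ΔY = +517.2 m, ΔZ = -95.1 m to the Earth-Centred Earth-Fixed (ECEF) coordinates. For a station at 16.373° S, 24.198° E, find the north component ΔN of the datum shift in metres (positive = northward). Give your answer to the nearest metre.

ΔN = -38 m

The local north axis is (−sin φ cos λ, −sin φ sin λ, cos φ), giving ΔN = -6.325 + 59.759 − 91.243 = -37.81 m.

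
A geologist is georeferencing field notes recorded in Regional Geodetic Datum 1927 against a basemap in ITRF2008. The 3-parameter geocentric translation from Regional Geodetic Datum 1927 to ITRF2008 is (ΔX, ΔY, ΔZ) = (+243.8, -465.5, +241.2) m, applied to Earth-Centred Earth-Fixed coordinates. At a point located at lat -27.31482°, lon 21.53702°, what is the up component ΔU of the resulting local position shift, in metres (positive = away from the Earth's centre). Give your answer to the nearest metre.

ΔU = -61 m

The local up (radial) axis is (cos φ cos λ, cos φ sin λ, sin φ), giving ΔU = 201.492 − 151.832 − 110.682 = -61.02 m.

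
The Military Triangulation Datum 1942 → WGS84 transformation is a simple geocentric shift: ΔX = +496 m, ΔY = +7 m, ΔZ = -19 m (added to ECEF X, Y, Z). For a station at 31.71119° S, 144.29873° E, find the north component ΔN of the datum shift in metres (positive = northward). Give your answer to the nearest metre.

ΔN = -226 m

At φ = -31.71119°, λ = 144.29873°: sin φ = -0.525638, cos φ = 0.850708, sin λ = 0.583559, cos λ = -0.812071.
ΔN = −sin φ cos λ·ΔX − sin φ sin λ·ΔY + cos φ·ΔZ = −(-0.525638)(-0.812071)(496) − (-0.525638)(0.583559)(7) + (0.850708)(-19) = -225.74 m.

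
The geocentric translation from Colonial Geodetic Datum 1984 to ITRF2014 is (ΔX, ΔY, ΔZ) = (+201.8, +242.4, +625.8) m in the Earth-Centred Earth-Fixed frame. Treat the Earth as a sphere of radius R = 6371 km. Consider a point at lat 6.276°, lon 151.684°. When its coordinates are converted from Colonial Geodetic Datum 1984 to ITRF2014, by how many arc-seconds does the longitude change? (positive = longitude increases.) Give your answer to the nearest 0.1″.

sin φ = 0.109318, cos φ = 0.994007, sin λ = 0.474334, cos λ = -0.880345.
East component: ΔE = −sin λ·ΔX + cos λ·ΔY = −(0.474334)(201.8) + (-0.880345)(242.4) = -309.12 m.
1° of latitude spans πR/180 = 111195 m; at latitude φ, 1° of longitude spans that × cos φ = 110528.5 m, so Δλ = -309.12 / 110528.5 × 3600 = -10.068″.

Δλ = -10.1″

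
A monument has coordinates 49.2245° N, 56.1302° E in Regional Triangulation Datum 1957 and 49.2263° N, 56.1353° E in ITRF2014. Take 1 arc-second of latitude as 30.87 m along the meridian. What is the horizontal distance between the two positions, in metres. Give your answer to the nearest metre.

Δφ = 49.2263° − 49.2245° = +0.0018°; Δλ = 56.1353° − 56.1302° = +0.0051°.
1° of latitude = 3600 × 30.87 = 111132 m.
ΔN = Δφ × 111132 = 200.0 m; ΔE = Δλ × 111132 × cos(49.2245°) = +0.0051 × 111132 × 0.653097 = 370.2 m.
Distance = √(ΔE² + ΔN²) = √(370.2² + 200.0²) = 420.8 m.

421 m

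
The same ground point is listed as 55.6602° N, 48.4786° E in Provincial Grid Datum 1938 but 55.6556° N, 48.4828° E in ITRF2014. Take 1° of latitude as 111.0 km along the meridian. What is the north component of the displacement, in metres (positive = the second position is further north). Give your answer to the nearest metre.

ΔN = -511 m

Δφ = 55.6556° − 55.6602° = -0.0046°; Δλ = 48.4828° − 48.4786° = +0.0042°.
ΔN = Δφ × 111000 = -510.6 m; ΔE = Δλ × 111000 × cos(55.6602°) = +0.0042 × 111000 × 0.564100 = 263.0 m.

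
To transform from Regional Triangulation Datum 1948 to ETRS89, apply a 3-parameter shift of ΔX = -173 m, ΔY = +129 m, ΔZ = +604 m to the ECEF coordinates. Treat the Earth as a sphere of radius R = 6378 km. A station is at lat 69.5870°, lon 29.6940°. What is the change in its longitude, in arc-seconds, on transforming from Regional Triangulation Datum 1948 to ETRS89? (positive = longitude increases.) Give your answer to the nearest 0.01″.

sin φ = 0.937203, cos φ = 0.348785, sin λ = 0.495368, cos λ = 0.868683.
East component: ΔE = −sin λ·ΔX + cos λ·ΔY = −(0.495368)(-173) + (0.868683)(129) = 197.76 m.
1° of latitude spans πR/180 = 111317 m; at latitude φ, 1° of longitude spans that × cos φ = 38825.7 m, so Δλ = 197.76 / 38825.7 × 3600 = 18.337″.

Δλ = 18.34″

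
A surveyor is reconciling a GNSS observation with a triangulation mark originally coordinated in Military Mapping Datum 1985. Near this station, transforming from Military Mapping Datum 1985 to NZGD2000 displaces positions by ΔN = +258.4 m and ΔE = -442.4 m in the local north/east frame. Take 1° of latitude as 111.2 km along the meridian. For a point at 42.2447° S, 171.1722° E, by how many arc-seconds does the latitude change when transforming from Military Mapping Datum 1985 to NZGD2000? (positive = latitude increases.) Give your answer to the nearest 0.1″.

1° of latitude = 111.2 km, so Δφ = 258.4 / 111200 = 0.0023237° = 8.365″.

Δφ = 8.4″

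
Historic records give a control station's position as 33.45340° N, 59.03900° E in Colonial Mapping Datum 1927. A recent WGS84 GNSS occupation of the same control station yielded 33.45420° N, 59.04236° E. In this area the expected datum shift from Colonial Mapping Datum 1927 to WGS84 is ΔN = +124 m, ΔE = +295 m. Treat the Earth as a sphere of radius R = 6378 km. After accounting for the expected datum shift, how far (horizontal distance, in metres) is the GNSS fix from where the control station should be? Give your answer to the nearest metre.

Observed coordinate differences: Δφ = +0.00080°, Δλ = +0.00336°.
Converting to metres (1° lat = 111317 m, cos φ = 0.834334): observed ΔN = 89.1 m, observed ΔE = 312.1 m.
Subtracting the expected shift leaves a residual of 89.1 − (124) = -34.9 m north and 312.1 − (295) = 17.1 m east.
Residual distance = √((-34.9)² + 17.1²) = 38.9 m.

39 m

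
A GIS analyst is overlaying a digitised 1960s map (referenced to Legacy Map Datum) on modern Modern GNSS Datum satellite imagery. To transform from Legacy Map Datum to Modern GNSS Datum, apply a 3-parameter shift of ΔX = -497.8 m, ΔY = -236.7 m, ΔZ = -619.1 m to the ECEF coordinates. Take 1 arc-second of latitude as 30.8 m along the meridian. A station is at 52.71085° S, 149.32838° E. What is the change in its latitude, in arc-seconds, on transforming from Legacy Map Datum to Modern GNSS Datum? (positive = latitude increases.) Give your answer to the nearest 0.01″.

sin φ = -0.795588, cos φ = 0.605838, sin λ = 0.510117, cos λ = -0.860105.
North component: ΔN = −sin φ cos λ·ΔX − sin φ sin λ·ΔY + cos φ·ΔZ = −(-0.795588)(-0.860105)(-497.8) − (-0.795588)(0.510117)(-236.7) + (0.605838)(-619.1) = -130.50 m.
1° of latitude spans 3600 × 30.80 = 110880 m, so Δφ = -130.50 / 110880 × 3600 = -4.237″.

Δφ = -4.24″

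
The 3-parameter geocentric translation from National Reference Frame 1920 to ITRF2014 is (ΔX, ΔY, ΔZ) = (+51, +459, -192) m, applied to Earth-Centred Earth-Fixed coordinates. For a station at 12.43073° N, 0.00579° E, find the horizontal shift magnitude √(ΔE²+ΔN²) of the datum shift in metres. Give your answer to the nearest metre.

At φ = 12.43073°, λ = 0.00579°: sin φ = 0.215259, cos φ = 0.976557, sin λ = 0.000101, cos λ = 1.000000.
ΔE = −sin λ·ΔX + cos λ·ΔY = −(0.000101)·(51) + (1.000000)·(459) = 458.99 m.
ΔN = −sin φ cos λ·ΔX − sin φ sin λ·ΔY + cos φ·ΔZ = −(0.215259)(1.000000)(51) − (0.215259)(0.000101)(459) + (0.976557)(-192) = -198.49 m.
Horizontal magnitude = √(ΔE² + ΔN²) = √(458.99² + (-198.49)²) = 500.07 m.

500 m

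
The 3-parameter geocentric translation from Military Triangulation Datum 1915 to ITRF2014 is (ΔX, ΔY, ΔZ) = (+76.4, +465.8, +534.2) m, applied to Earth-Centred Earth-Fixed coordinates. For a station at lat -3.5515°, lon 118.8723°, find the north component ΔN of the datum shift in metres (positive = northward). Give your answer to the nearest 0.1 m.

ΔN = 556.2 m

At φ = -3.5515°, λ = 118.8723°: sin φ = -0.061946, cos φ = 0.998080, sin λ = 0.875698, cos λ = -0.482859.
ΔN = −sin φ cos λ·ΔX − sin φ sin λ·ΔY + cos φ·ΔZ = −(-0.061946)(-0.482859)(76.4) − (-0.061946)(0.875698)(465.8) + (0.998080)(534.2) = 556.16 m.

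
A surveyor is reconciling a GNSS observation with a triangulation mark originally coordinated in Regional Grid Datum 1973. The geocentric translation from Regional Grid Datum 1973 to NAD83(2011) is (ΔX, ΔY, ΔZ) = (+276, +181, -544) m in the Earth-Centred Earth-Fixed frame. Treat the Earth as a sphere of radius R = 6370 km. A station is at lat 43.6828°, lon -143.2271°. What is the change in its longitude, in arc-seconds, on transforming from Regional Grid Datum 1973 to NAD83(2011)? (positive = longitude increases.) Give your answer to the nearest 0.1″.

Δλ = 0.9″

sin φ = 0.690665, cos φ = 0.723175, sin λ = -0.598645, cos λ = -0.801015.
East component: ΔE = −sin λ·ΔX + cos λ·ΔY = −(-0.598645)(276) + (-0.801015)(181) = 20.24 m.
1° of latitude spans πR/180 = 111177 m; at latitude φ, 1° of longitude spans that × cos φ = 80400.7 m, so Δλ = 20.24 / 80400.7 × 3600 = 0.906″.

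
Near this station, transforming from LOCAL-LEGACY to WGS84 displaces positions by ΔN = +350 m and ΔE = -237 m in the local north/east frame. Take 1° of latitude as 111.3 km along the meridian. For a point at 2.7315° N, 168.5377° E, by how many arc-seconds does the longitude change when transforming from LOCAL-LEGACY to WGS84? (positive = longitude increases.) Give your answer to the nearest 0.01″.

At latitude 2.7315°, cos φ = 0.998864.
1° of longitude at this latitude = 111.3 × cos φ = 111.17 km, so Δλ = -237.0 / 111173.5 = -0.0021318° = -7.674″.

Δλ = -7.67″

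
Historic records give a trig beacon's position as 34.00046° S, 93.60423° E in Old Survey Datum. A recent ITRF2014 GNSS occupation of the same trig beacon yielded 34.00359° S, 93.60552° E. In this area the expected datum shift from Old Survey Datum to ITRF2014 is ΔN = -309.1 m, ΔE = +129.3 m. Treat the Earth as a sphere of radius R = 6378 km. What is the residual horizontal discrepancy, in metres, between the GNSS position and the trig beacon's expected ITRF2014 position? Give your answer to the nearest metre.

41 m

Observed coordinate differences: Δφ = -0.00313°, Δλ = +0.00129°.
Converting to metres (1° lat = 111317 m, cos φ = 0.829033): observed ΔN = -348.4 m, observed ΔE = 119.0 m.
Subtracting the expected shift leaves a residual of -348.4 − (-309.1) = -39.3 m north and 119.0 − (129.3) = -10.3 m east.
Residual distance = √((-39.3)² + (-10.3)²) = 40.6 m.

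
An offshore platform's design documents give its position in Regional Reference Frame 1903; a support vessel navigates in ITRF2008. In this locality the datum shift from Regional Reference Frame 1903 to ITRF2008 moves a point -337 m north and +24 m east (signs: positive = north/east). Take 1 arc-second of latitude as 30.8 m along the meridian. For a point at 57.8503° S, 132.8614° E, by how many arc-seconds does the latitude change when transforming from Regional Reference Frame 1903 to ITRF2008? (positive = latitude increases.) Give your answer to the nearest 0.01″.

Δφ = -10.94″

1″ of latitude = 30.80 m, so Δφ = -337.0 / 30.80 = -10.942″.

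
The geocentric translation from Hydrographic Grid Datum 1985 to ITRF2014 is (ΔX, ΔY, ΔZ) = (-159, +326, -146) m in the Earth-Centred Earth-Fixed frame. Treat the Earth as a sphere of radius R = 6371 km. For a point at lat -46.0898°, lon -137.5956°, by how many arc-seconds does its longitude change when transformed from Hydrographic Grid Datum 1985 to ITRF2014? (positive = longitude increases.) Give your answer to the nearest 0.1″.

sin φ = -0.720428, cos φ = 0.693530, sin λ = -0.674359, cos λ = -0.738404.
East component: ΔE = −sin λ·ΔX + cos λ·ΔY = −(-0.674359)(-159) + (-0.738404)(326) = -347.94 m.
1° of latitude spans πR/180 = 111195 m; at latitude φ, 1° of longitude spans that × cos φ = 77117.0 m, so Δλ = -347.94 / 77117.0 × 3600 = -16.243″.

Δλ = -16.2″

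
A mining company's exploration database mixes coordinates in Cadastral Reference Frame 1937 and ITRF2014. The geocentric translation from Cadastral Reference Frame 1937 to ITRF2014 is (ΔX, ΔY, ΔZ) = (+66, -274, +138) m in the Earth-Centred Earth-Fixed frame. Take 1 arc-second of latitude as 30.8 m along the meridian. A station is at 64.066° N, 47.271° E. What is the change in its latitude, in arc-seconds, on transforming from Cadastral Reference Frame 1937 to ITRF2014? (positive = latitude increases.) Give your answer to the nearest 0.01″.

sin φ = 0.899298, cos φ = 0.437336, sin λ = 0.734571, cos λ = 0.678532.
North component: ΔN = −sin φ cos λ·ΔX − sin φ sin λ·ΔY + cos φ·ΔZ = −(0.899298)(0.678532)(66) − (0.899298)(0.734571)(-274) + (0.437336)(138) = 201.08 m.
1° of latitude spans 3600 × 30.80 = 110880 m, so Δφ = 201.08 / 110880 × 3600 = 6.529″.

Δφ = 6.53″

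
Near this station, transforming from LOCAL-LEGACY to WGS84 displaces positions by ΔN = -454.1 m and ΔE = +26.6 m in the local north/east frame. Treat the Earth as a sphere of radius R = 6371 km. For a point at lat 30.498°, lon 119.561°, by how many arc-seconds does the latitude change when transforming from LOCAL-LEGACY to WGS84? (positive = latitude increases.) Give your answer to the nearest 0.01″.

Δφ = -14.70″

On a sphere of radius R, 1 rad of latitude = R, so Δφ = ΔN / R = -454.1 / 6371000 = -7.1276e-05 rad = -14.702″.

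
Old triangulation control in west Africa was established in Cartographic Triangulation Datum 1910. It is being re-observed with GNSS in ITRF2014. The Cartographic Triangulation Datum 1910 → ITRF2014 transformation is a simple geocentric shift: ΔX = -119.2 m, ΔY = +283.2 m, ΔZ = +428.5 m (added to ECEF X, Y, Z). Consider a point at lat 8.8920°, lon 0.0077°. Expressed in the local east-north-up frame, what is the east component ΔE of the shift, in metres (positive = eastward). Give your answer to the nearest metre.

ΔE = 283 m

At φ = 8.8920°, λ = 0.0077°: sin φ = 0.154572, cos φ = 0.987981, sin λ = 0.000134, cos λ = 1.000000.
ΔE = −sin λ·ΔX + cos λ·ΔY = −(0.000134)·(-119.2) + (1.000000)·(283.2) = 283.22 m.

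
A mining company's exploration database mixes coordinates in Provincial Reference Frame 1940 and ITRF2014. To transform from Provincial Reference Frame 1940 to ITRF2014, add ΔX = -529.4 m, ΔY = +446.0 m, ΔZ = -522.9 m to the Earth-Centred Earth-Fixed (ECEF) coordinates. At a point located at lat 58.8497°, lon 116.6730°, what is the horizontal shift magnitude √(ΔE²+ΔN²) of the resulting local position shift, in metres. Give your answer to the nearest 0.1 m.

859.4 m

At φ = 58.8497°, λ = 116.6730°: sin φ = 0.855813, cos φ = 0.517285, sin λ = 0.893583, cos λ = -0.448898.
ΔE = −sin λ·ΔX + cos λ·ΔY = −(0.893583)·(-529.4) + (-0.448898)·(446.0) = 272.85 m.
ΔN = −sin φ cos λ·ΔX − sin φ sin λ·ΔY + cos φ·ΔZ = −(0.855813)(-0.448898)(-529.4) − (0.855813)(0.893583)(446.0) + (0.517285)(-522.9) = -814.94 m.
Horizontal magnitude = √(ΔE² + ΔN²) = √(272.85² + (-814.94)²) = 859.41 m.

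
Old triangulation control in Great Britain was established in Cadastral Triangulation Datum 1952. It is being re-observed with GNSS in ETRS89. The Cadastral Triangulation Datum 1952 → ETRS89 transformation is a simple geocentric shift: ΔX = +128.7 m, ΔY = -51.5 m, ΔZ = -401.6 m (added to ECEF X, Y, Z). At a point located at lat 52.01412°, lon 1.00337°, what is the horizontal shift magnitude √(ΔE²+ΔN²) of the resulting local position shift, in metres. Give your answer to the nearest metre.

The local east axis at (φ, λ) is (−sin λ, cos λ, 0), so ΔE = −sin(1.00337°)·128.7 + cos(1.00337°)·(-51.5) = -53.75 m.
The local north axis is (−sin φ cos λ, −sin φ sin λ, cos φ), giving ΔN = -101.421 + 0.711 − 247.172 = -347.88 m.
Horizontal magnitude = √(ΔE² + ΔN²) = √((-53.75)² + (-347.88)²) = 352.01 m.

352 m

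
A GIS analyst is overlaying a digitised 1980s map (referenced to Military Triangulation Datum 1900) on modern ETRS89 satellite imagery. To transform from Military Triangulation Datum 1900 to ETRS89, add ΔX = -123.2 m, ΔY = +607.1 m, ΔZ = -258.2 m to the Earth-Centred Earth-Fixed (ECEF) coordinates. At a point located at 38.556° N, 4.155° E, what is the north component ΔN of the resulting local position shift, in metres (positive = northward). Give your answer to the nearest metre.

The local north axis is (−sin φ cos λ, −sin φ sin λ, cos φ), giving ΔN = 76.586 − 27.416 − 201.912 = -152.74 m.

ΔN = -153 m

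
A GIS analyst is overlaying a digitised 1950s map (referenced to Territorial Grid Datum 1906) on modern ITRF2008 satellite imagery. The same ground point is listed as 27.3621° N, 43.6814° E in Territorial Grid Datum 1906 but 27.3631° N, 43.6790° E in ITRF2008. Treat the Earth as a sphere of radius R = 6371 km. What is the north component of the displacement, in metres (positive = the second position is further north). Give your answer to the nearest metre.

Δφ = 27.3631° − 27.3621° = +0.0010°; Δλ = 43.6790° − 43.6814° = -0.0024°.
1° along a meridian = πR/180 = 111195 m.
ΔN = Δφ × 111195 = 111.2 m; ΔE = Δλ × 111195 × cos(27.3621°) = -0.0024 × 111195 × 0.888120 = -237.0 m.

ΔN = 111 m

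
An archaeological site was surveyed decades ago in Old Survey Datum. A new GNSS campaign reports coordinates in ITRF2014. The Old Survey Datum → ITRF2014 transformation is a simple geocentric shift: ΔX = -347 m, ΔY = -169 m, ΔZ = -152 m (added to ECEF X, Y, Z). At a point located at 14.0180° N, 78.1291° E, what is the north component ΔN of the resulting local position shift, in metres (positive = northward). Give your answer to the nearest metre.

ΔN = -90 m

At φ = 14.0180°, λ = 78.1291°: sin φ = 0.242227, cos φ = 0.970220, sin λ = 0.978614, cos λ = 0.205707.
ΔN = −sin φ cos λ·ΔX − sin φ sin λ·ΔY + cos φ·ΔZ = −(0.242227)(0.205707)(-347) − (0.242227)(0.978614)(-169) + (0.970220)(-152) = -90.12 m.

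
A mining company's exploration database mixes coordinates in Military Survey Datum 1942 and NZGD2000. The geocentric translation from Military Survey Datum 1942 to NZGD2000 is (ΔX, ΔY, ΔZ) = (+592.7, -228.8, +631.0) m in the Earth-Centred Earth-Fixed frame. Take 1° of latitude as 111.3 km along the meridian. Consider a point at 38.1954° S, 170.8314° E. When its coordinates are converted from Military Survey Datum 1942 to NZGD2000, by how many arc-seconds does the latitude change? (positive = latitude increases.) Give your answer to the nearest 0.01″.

sin φ = -0.618345, cos φ = 0.785907, sin λ = 0.159340, cos λ = -0.987224.
North component: ΔN = −sin φ cos λ·ΔX − sin φ sin λ·ΔY + cos φ·ΔZ = −(-0.618345)(-0.987224)(592.7) − (-0.618345)(0.159340)(-228.8) + (0.785907)(631.0) = 111.55 m.
1° of latitude spans 111300 m, so Δφ = 111.55 / 111300 × 3600 = 3.608″.

Δφ = 3.61″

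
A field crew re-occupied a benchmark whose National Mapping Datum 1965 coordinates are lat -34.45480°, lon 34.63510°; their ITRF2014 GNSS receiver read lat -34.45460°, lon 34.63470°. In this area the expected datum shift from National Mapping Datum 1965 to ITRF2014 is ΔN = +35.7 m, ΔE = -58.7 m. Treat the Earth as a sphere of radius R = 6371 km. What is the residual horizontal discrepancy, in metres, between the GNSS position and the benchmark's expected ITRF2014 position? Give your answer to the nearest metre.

26 m

Observed coordinate differences: Δφ = +0.00020°, Δλ = -0.00040°.
Converting to metres (1° lat = 111195 m, cos φ = 0.824573): observed ΔN = 22.2 m, observed ΔE = -36.7 m.
Subtracting the expected shift leaves a residual of 22.2 − (35.7) = -13.5 m north and -36.7 − (-58.7) = 22.0 m east.
Residual distance = √((-13.5)² + 22.0²) = 25.8 m.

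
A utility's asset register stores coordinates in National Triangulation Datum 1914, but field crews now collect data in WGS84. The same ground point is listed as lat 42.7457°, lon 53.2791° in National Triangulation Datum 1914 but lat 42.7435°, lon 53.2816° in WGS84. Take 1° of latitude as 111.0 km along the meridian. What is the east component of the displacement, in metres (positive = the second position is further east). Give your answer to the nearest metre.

ΔE = 204 m

Δφ = 42.7435° − 42.7457° = -0.0022°; Δλ = 53.2816° − 53.2791° = +0.0025°.
ΔN = Δφ × 111000 = -244.2 m; ΔE = Δλ × 111000 × cos(42.7457°) = +0.0025 × 111000 × 0.734373 = 203.8 m.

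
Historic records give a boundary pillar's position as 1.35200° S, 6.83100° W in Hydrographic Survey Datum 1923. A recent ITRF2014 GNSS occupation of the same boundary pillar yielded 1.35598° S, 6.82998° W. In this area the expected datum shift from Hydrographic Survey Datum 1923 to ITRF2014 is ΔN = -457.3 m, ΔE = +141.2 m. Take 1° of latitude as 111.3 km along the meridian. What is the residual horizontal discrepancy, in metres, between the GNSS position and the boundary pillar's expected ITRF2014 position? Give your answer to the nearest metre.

Observed coordinate differences: Δφ = -0.00398°, Δλ = +0.00102°.
Converting to metres (1° lat = 111300 m, cos φ = 0.999722): observed ΔN = -443.0 m, observed ΔE = 113.5 m.
Subtracting the expected shift leaves a residual of -443.0 − (-457.3) = 14.3 m north and 113.5 − (141.2) = -27.7 m east.
Residual distance = √(14.3² + (-27.7)²) = 31.2 m.

31 m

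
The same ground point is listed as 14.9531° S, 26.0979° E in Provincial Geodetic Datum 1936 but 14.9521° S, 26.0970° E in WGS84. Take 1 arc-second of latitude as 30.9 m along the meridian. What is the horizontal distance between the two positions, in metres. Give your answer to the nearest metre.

Δφ = -14.9521° − -14.9531° = +0.0010°; Δλ = 26.0970° − 26.0979° = -0.0009°.
1° of latitude = 3600 × 30.90 = 111240 m.
ΔN = Δφ × 111240 = 111.2 m; ΔE = Δλ × 111240 × cos(-14.9531°) = -0.0009 × 111240 × 0.966137 = -96.7 m.
Distance = √(ΔE² + ΔN²) = √((-96.7)² + 111.2²) = 147.4 m.

147 m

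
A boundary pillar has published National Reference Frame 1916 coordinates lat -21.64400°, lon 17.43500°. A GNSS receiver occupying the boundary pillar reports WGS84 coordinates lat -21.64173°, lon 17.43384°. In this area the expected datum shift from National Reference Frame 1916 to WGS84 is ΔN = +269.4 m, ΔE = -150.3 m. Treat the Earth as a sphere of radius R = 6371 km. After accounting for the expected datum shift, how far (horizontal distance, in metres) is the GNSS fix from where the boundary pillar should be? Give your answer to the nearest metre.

35 m

Observed coordinate differences: Δφ = +0.00227°, Δλ = -0.00116°.
Converting to metres (1° lat = 111195 m, cos φ = 0.929494): observed ΔN = 252.4 m, observed ΔE = -119.9 m.
Subtracting the expected shift leaves a residual of 252.4 − (269.4) = -17.0 m north and -119.9 − (-150.3) = 30.4 m east.
Residual distance = √((-17.0)² + 30.4²) = 34.8 m.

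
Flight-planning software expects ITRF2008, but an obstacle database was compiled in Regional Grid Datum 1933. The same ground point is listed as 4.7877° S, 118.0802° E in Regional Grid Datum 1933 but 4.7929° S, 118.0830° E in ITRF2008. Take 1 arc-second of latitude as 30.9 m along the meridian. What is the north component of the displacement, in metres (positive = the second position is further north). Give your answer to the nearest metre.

ΔN = -578 m

Δφ = -4.7929° − -4.7877° = -0.0052°; Δλ = 118.0830° − 118.0802° = +0.0028°.
1° of latitude = 3600 × 30.90 = 111240 m.
ΔN = Δφ × 111240 = -578.4 m; ΔE = Δλ × 111240 × cos(-4.7877°) = +0.0028 × 111240 × 0.996511 = 310.4 m.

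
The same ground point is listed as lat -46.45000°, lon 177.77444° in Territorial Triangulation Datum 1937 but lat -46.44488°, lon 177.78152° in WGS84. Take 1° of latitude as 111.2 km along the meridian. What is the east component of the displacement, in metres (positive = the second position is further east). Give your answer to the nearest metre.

ΔE = 542 m

Δφ = -46.44488° − -46.45000° = +0.00512°; Δλ = 177.78152° − 177.77444° = +0.00708°.
ΔN = Δφ × 111200 = 569.3 m; ΔE = Δλ × 111200 × cos(-46.45000°) = +0.00708 × 111200 × 0.688987 = 542.4 m.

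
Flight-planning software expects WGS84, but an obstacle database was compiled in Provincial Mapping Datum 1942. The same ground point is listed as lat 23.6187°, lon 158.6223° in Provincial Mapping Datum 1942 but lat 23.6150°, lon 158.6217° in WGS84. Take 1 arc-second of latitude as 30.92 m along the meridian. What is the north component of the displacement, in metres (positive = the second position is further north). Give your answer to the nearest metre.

ΔN = -412 m

Δφ = 23.6150° − 23.6187° = -0.0037°; Δλ = 158.6217° − 158.6223° = -0.0006°.
1° of latitude = 3600 × 30.92 = 111312 m.
ΔN = Δφ × 111312 = -411.9 m; ΔE = Δλ × 111312 × cos(23.6187°) = -0.0006 × 111312 × 0.916232 = -61.2 m.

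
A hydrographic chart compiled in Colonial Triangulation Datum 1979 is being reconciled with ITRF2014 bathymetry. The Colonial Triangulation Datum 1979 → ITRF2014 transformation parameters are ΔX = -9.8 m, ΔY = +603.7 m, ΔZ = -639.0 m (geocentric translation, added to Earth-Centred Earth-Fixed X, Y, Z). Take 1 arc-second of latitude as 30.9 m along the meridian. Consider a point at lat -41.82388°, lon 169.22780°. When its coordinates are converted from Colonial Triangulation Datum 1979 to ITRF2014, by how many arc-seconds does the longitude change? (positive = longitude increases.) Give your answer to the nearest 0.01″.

Δλ = -25.68″

sin φ = -0.666843, cos φ = 0.745198, sin λ = 0.186905, cos λ = -0.982378.
East component: ΔE = −sin λ·ΔX + cos λ·ΔY = −(0.186905)(-9.8) + (-0.982378)(603.7) = -591.23 m.
1° of latitude spans 3600 × 30.90 = 111240 m; at latitude φ, 1° of longitude spans that × cos φ = 82895.8 m, so Δλ = -591.23 / 82895.8 × 3600 = -25.676″.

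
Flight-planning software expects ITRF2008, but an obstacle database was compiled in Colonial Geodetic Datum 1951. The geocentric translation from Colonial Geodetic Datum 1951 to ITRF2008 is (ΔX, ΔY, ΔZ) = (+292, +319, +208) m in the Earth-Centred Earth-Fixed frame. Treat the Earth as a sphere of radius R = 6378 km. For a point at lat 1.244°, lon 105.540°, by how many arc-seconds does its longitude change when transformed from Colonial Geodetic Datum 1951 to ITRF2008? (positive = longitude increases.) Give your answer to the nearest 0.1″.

sin φ = 0.021710, cos φ = 0.999764, sin λ = 0.963444, cos λ = -0.267911.
East component: ΔE = −sin λ·ΔX + cos λ·ΔY = −(0.963444)(292) + (-0.267911)(319) = -366.79 m.
1° of latitude spans πR/180 = 111317 m; at latitude φ, 1° of longitude spans that × cos φ = 111290.9 m, so Δλ = -366.79 / 111290.9 × 3600 = -11.865″.

Δλ = -11.9″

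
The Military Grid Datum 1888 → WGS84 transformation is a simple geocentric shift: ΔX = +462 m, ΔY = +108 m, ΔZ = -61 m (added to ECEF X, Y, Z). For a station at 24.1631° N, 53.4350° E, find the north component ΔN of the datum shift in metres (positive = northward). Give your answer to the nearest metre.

At φ = 24.1631°, λ = 53.4350°: sin φ = 0.409336, cos φ = 0.912384, sin λ = 0.803182, cos λ = 0.595734.
ΔN = −sin φ cos λ·ΔX − sin φ sin λ·ΔY + cos φ·ΔZ = −(0.409336)(0.595734)(462) − (0.409336)(0.803182)(108) + (0.912384)(-61) = -203.82 m.

ΔN = -204 m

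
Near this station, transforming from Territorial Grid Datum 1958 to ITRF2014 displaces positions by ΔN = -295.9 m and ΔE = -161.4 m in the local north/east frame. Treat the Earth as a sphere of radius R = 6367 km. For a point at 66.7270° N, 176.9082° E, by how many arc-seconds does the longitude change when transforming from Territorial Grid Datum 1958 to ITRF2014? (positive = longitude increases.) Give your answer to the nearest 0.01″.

At latitude 66.7270°, cos φ = 0.395113.
One radian of longitude at latitude φ spans R cos φ, so Δλ = ΔE / (R cos φ) = -161.4 / (6367000 × 0.395113) = -6.4158e-05 rad = -13.233″.

Δλ = -13.23″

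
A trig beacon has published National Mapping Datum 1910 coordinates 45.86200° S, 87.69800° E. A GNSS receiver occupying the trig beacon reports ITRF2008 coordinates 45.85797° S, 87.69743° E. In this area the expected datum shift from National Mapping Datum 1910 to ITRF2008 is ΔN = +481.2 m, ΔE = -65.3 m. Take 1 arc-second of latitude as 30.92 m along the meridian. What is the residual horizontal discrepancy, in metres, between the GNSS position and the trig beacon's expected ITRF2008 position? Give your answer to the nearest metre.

39 m

Observed coordinate differences: Δφ = +0.00403°, Δλ = -0.00057°.
Converting to metres (1° lat = 111312 m, cos φ = 0.696389): observed ΔN = 448.6 m, observed ΔE = -44.2 m.
Subtracting the expected shift leaves a residual of 448.6 − (481.2) = -32.6 m north and -44.2 − (-65.3) = 21.1 m east.
Residual distance = √((-32.6)² + 21.1²) = 38.9 m.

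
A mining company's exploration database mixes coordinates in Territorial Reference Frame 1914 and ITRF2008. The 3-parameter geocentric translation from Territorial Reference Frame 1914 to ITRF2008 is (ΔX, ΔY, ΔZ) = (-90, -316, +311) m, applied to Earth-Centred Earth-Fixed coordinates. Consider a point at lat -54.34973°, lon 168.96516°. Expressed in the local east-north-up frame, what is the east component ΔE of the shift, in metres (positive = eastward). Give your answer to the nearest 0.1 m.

At φ = -54.34973°, λ = 168.96516°: sin φ = -0.812590, cos φ = 0.582836, sin λ = 0.191406, cos λ = -0.981511.
ΔE = −sin λ·ΔX + cos λ·ΔY = −(0.191406)·(-90) + (-0.981511)·(-316) = 327.38 m.

ΔE = 327.4 m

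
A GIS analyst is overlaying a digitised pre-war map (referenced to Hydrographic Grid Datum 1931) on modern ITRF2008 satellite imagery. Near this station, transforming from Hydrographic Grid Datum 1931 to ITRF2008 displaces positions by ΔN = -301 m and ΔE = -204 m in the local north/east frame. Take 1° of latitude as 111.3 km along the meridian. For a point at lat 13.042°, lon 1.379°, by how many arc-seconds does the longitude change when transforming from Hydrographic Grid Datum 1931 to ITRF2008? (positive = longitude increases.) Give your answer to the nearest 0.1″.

At latitude 13.042°, cos φ = 0.974205.
1° of longitude at this latitude = 111.3 × cos φ = 108.43 km, so Δλ = -204.0 / 108429.0 = -0.0018814° = -6.773″.

Δλ = -6.8″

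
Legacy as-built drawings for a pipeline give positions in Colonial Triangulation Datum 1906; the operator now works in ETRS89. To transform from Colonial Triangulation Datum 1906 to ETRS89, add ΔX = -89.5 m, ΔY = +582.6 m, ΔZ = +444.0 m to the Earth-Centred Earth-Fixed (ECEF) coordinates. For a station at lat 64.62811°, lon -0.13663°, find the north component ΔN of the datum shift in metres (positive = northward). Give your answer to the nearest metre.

At φ = 64.62811°, λ = -0.13663°: sin φ = 0.903546, cos φ = 0.428492, sin λ = -0.002385, cos λ = 0.999997.
ΔN = −sin φ cos λ·ΔX − sin φ sin λ·ΔY + cos φ·ΔZ = −(0.903546)(0.999997)(-89.5) − (0.903546)(-0.002385)(582.6) + (0.428492)(444.0) = 272.37 m.

ΔN = 272 m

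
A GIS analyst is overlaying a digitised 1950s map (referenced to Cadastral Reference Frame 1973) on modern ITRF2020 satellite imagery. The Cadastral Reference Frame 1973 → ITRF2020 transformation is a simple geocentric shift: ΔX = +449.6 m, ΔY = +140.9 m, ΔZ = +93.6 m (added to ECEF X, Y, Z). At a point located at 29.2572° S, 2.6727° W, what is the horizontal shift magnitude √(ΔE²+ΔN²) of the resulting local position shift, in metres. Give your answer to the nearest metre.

339 m

The local east axis at (φ, λ) is (−sin λ, cos λ, 0), so ΔE = −sin(-2.6727°)·449.6 + cos(-2.6727°)·140.9 = 161.71 m.
The local north axis is (−sin φ cos λ, −sin φ sin λ, cos φ), giving ΔN = 219.494 − 3.211 + 81.660 = 297.94 m.
Horizontal magnitude = √(ΔE² + ΔN²) = √(161.71² + 297.94²) = 339.00 m.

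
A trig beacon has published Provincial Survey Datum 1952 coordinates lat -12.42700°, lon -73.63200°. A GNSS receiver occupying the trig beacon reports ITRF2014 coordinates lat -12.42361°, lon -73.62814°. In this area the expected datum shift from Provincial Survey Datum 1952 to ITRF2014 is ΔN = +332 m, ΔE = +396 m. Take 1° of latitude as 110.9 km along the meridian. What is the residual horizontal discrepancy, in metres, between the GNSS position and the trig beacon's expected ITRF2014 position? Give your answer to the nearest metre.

49 m

Observed coordinate differences: Δφ = +0.00339°, Δλ = +0.00386°.
Converting to metres (1° lat = 110900 m, cos φ = 0.976571): observed ΔN = 376.0 m, observed ΔE = 418.0 m.
Subtracting the expected shift leaves a residual of 376.0 − (332) = 44.0 m north and 418.0 − (396) = 22.0 m east.
Residual distance = √(44.0² + 22.0²) = 49.2 m.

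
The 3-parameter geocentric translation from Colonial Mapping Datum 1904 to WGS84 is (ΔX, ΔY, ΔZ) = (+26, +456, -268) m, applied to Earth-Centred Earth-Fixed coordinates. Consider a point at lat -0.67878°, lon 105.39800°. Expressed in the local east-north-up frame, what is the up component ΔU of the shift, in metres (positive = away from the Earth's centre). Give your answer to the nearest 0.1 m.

ΔU = 435.9 m

At φ = -0.67878°, λ = 105.39800°: sin φ = -0.011847, cos φ = 0.999930, sin λ = 0.964105, cos λ = -0.265522.
ΔU = cos φ cos λ·ΔX + cos φ sin λ·ΔY + sin φ·ΔZ = (0.999930)(-0.265522)(26) + (0.999930)(0.964105)(456) + (-0.011847)(-268) = 435.87 m.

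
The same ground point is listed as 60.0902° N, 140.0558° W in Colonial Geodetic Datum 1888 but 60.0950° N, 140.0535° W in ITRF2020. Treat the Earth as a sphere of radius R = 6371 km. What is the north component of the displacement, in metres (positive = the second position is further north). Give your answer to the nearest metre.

ΔN = 534 m

Δφ = 60.0950° − 60.0902° = +0.0048°; Δλ = -140.0535° − -140.0558° = +0.0023°.
1° along a meridian = πR/180 = 111195 m.
ΔN = Δφ × 111195 = 533.7 m; ΔE = Δλ × 111195 × cos(60.0902°) = +0.0023 × 111195 × 0.498636 = 127.5 m.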